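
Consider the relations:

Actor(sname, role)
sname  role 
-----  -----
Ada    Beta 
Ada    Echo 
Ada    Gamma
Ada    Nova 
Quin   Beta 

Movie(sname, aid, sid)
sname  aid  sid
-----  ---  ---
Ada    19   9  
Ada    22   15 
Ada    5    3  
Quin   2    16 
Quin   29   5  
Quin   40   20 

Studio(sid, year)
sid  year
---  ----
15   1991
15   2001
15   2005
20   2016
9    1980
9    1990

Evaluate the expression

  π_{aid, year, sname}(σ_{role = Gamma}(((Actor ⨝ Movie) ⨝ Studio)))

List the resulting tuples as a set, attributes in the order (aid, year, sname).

{(19, 1980, Ada), (19, 1990, Ada), (22, 1991, Ada), (22, 2001, Ada), (22, 2005, Ada)}

Joining Actor and Movie on sname yields {(Ada, Beta, 19, 9), (Ada, Beta, 22, 15), (Ada, Beta, 5, 3), (Ada, Echo, 19, 9), (Ada, Echo, 22, 15), (Ada, Echo, 5, 3), (Ada, Gamma, 19, 9), (Ada, Gamma, 22, 15), (Ada, Gamma, 5, 3), (Ada, Nova, 19, 9), (Ada, Nova, 22, 15), (Ada, Nova, 5, 3), (Quin, Beta, 2, 16), (Quin, Beta, 29, 5), (Quin, Beta, 40, 20)}.
Joining (Actor ⨝ Movie) and Studio on sid yields {(Ada, Beta, 19, 9, 1980), (Ada, Beta, 19, 9, 1990), (Ada, Beta, 22, 15, 1991), (Ada, Beta, 22, 15, 2001), (Ada, Beta, 22, 15, 2005), (Ada, Echo, 19, 9, 1980), (Ada, Echo, 19, 9, 1990), (Ada, Echo, 22, 15, 1991), (Ada, Echo, 22, 15, 2001), (Ada, Echo, 22, 15, 2005), (Ada, Gamma, 19, 9, 1980), (Ada, Gamma, 19, 9, 1990), (Ada, Gamma, 22, 15, 1991), (Ada, Gamma, 22, 15, 2001), (Ada, Gamma, 22, 15, 2005), (Ada, Nova, 19, 9, 1980), (Ada, Nova, 19, 9, 1990), (Ada, Nova, 22, 15, 1991), (Ada, Nova, 22, 15, 2001), (Ada, Nova, 22, 15, 2005), (Quin, Beta, 40, 20, 2016)}.
Apply σ_{role = Gamma}; surviving tuples: {(Ada, Gamma, 19, 9, 1980), (Ada, Gamma, 19, 9, 1990), (Ada, Gamma, 22, 15, 1991), (Ada, Gamma, 22, 15, 2001), (Ada, Gamma, 22, 15, 2005)}
Projecting to aid, year, sname: {(19, 1980, Ada), (19, 1990, Ada), (22, 1991, Ada), (22, 2001, Ada), (22, 2005, Ada)}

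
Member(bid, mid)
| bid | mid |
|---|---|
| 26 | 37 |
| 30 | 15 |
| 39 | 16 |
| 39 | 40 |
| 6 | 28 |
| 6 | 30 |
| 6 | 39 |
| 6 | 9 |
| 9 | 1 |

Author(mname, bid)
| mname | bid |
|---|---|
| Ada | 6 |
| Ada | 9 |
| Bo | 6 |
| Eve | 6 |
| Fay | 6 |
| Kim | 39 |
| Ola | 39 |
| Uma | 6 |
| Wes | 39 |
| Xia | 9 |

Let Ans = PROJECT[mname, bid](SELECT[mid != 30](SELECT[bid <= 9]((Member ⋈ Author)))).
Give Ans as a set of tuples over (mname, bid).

{(Ada, 6), (Ada, 9), (Bo, 6), (Eve, 6), (Fay, 6), (Uma, 6), (Xia, 9)}

Joining Member and Author on bid yields {(39, 16, Kim), (39, 16, Ola), (39, 16, Wes), (39, 40, Kim), (39, 40, Ola), (39, 40, Wes), (6, 28, Ada), (6, 28, Bo), (6, 28, Eve), (6, 28, Fay), (6, 28, Uma), (6, 30, Ada), (6, 30, Bo), (6, 30, Eve), (6, 30, Fay), (6, 30, Uma), (6, 39, Ada), (6, 39, Bo), (6, 39, Eve), (6, 39, Fay), (6, 39, Uma), (6, 9, Ada), (6, 9, Bo), (6, 9, Eve), (6, 9, Fay), (6, 9, Uma), (9, 1, Ada), (9, 1, Xia)}.
σ[bid <= 9]: keep tuples satisfying bid <= 9 → {(6, 28, Ada), (6, 28, Bo), (6, 28, Eve), (6, 28, Fay), (6, 28, Uma), (6, 30, Ada), (6, 30, Bo), (6, 30, Eve), (6, 30, Fay), (6, 30, Uma), (6, 39, Ada), (6, 39, Bo), (6, 39, Eve), (6, 39, Fay), (6, 39, Uma), (6, 9, Ada), (6, 9, Bo), (6, 9, Eve), (6, 9, Fay), (6, 9, Uma), (9, 1, Ada), (9, 1, Xia)}
σ[mid != 30]: keep tuples satisfying mid != 30 → {(6, 28, Ada), (6, 28, Bo), (6, 28, Eve), (6, 28, Fay), (6, 28, Uma), (6, 39, Ada), (6, 39, Bo), (6, 39, Eve), (6, 39, Fay), (6, 39, Uma), (6, 9, Ada), (6, 9, Bo), (6, 9, Eve), (6, 9, Fay), (6, 9, Uma), (9, 1, Ada), (9, 1, Xia)}
Keep only column(s) mname, bid (10 duplicate(s) eliminated): {(Ada, 6), (Ada, 9), (Bo, 6), (Eve, 6), (Fay, 6), (Uma, 6), (Xia, 9)}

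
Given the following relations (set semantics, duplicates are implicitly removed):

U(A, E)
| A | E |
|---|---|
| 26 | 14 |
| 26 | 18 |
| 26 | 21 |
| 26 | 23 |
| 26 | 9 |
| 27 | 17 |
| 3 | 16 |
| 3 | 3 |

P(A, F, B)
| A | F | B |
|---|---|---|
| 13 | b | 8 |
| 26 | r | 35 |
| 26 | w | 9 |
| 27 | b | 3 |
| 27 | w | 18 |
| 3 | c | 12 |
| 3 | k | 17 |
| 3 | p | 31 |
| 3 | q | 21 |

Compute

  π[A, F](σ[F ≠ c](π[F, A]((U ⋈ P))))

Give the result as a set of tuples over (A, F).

{(26, r), (26, w), (27, b), (27, w), (3, k), (3, p), (3, q)}

Natural join on A: {(26, 14, r, 35), (26, 14, w, 9), (26, 18, r, 35), (26, 18, w, 9), (26, 21, r, 35), (26, 21, w, 9), (26, 23, r, 35), (26, 23, w, 9), (26, 9, r, 35), (26, 9, w, 9), (27, 17, b, 3), (27, 17, w, 18), (3, 16, c, 12), (3, 16, k, 17), (3, 16, p, 31), (3, 16, q, 21), (3, 3, c, 12), (3, 3, k, 17), (3, 3, p, 31), (3, 3, q, 21)}
π[F, A]: project onto (F, A) (12 duplicate(s) eliminated) → {(b, 27), (c, 3), (k, 3), (p, 3), (q, 3), (r, 26), (w, 26), (w, 27)}
Selection F ≠ c: {(b, 27), (k, 3), (p, 3), (q, 3), (r, 26), (w, 26), (w, 27)}
π[A, F]: project onto (A, F) → {(26, r), (26, w), (27, b), (27, w), (3, k), (3, p), (3, q)}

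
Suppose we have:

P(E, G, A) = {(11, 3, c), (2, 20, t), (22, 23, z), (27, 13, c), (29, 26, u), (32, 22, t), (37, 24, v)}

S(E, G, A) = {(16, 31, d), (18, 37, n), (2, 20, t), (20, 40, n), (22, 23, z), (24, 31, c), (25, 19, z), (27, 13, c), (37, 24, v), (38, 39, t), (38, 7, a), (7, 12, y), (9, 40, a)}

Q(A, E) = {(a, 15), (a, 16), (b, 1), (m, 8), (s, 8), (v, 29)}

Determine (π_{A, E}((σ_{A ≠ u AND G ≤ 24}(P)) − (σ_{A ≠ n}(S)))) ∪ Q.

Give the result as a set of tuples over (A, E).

{(a, 15), (a, 16), (b, 1), (c, 11), (m, 8), (s, 8), (t, 32), (v, 29)}

σ[A ≠ u AND G ≤ 24]: keep tuples satisfying A ≠ u AND G ≤ 24 → {(11, 3, c), (2, 20, t), (22, 23, z), (27, 13, c), (32, 22, t), (37, 24, v)}
σ[A ≠ n]: keep tuples satisfying A ≠ n → {(16, 31, d), (2, 20, t), (22, 23, z), (24, 31, c), (25, 19, z), (27, 13, c), (37, 24, v), (38, 39, t), (38, 7, a), (7, 12, y), (9, 40, a)}
Taking the difference: {(11, 3, c), (32, 22, t)}
π_{A, E} gives {(c, 11), (t, 32)}.
Taking the union: {(a, 15), (a, 16), (b, 1), (c, 11), (m, 8), (s, 8), (t, 32), (v, 29)}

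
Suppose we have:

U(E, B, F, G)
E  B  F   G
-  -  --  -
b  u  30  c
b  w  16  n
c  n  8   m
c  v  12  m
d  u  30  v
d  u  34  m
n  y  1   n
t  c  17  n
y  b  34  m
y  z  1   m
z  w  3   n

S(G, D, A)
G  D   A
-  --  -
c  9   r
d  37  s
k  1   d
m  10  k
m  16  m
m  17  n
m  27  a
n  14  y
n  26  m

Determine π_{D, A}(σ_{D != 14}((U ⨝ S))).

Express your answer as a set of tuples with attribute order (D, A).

{(10, k), (16, m), (17, n), (26, m), (27, a), (9, r)}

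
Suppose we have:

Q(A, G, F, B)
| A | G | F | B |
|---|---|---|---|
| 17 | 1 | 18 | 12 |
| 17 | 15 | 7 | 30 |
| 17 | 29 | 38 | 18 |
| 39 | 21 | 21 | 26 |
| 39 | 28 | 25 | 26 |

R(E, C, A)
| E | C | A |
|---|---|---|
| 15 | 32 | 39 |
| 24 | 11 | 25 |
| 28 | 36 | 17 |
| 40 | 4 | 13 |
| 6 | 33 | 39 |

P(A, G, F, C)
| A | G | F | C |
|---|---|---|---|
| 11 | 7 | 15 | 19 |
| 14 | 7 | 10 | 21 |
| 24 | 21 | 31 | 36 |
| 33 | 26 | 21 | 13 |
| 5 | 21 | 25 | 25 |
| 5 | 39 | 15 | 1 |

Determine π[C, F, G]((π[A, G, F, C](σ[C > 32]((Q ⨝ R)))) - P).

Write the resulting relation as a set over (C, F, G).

{(33, 21, 21), (33, 25, 28), (36, 18, 1), (36, 38, 29), (36, 7, 15)}

Joining Q and R on A yields {(17, 1, 18, 12, 28, 36), (17, 15, 7, 30, 28, 36), (17, 29, 38, 18, 28, 36), (39, 21, 21, 26, 15, 32), (39, 21, 21, 26, 6, 33), (39, 28, 25, 26, 15, 32), (39, 28, 25, 26, 6, 33)}.
Apply σ_{C > 32}; surviving tuples: {(17, 1, 18, 12, 28, 36), (17, 15, 7, 30, 28, 36), (17, 29, 38, 18, 28, 36), (39, 21, 21, 26, 6, 33), (39, 28, 25, 26, 6, 33)}
Keep only column(s) A, G, F, C: {(17, 1, 18, 36), (17, 15, 7, 36), (17, 29, 38, 36), (39, 21, 21, 33), (39, 28, 25, 33)}
Set difference of the two operands is {(17, 1, 18, 36), (17, 15, 7, 36), (17, 29, 38, 36), (39, 21, 21, 33), (39, 28, 25, 33)}.
Keep only column(s) C, F, G: {(33, 21, 21), (33, 25, 28), (36, 18, 1), (36, 38, 29), (36, 7, 15)}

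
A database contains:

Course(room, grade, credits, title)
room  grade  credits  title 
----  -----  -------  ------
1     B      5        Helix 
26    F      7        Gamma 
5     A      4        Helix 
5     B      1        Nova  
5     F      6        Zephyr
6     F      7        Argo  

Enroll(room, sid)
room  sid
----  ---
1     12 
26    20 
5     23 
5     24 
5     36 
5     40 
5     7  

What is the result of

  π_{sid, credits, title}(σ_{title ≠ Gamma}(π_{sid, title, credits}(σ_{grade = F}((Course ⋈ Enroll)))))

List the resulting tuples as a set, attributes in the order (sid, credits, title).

Course ⋈ Enroll (natural join on room): {(1, B, 5, Helix, 12), (26, F, 7, Gamma, 20), (5, A, 4, Helix, 23), (5, A, 4, Helix, 24), (5, A, 4, Helix, 36), (5, A, 4, Helix, 40), (5, A, 4, Helix, 7), (5, B, 1, Nova, 23), (5, B, 1, Nova, 24), (5, B, 1, Nova, 36), (5, B, 1, Nova, 40), (5, B, 1, Nova, 7), (5, F, 6, Zephyr, 23), (5, F, 6, Zephyr, 24), (5, F, 6, Zephyr, 36), (5, F, 6, Zephyr, 40), (5, F, 6, Zephyr, 7)}
Selection grade = F: {(26, F, 7, Gamma, 20), (5, F, 6, Zephyr, 23), (5, F, 6, Zephyr, 24), (5, F, 6, Zephyr, 36), (5, F, 6, Zephyr, 40), (5, F, 6, Zephyr, 7)}
Keep only column(s) sid, title, credits: {(20, Gamma, 7), (23, Zephyr, 6), (24, Zephyr, 6), (36, Zephyr, 6), (40, Zephyr, 6), (7, Zephyr, 6)}
Selection title ≠ Gamma: {(23, Zephyr, 6), (24, Zephyr, 6), (36, Zephyr, 6), (40, Zephyr, 6), (7, Zephyr, 6)}
Keep only column(s) sid, credits, title: {(23, 6, Zephyr), (24, 6, Zephyr), (36, 6, Zephyr), (40, 6, Zephyr), (7, 6, Zephyr)}

{(23, 6, Zephyr), (24, 6, Zephyr), (36, 6, Zephyr), (40, 6, Zephyr), (7, 6, Zephyr)}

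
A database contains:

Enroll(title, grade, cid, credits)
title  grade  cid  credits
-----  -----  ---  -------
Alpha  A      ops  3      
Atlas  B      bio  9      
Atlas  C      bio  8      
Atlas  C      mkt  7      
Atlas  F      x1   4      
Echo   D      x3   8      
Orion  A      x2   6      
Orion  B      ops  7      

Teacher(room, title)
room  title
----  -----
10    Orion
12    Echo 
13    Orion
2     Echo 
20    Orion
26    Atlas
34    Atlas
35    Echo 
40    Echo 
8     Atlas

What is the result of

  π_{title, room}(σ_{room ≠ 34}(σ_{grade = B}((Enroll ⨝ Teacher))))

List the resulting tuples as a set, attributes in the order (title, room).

{(Atlas, 26), (Atlas, 8), (Orion, 10), (Orion, 13), (Orion, 20)}

Enroll ⋈ Teacher (natural join on title): {(Atlas, B, bio, 9, 26), (Atlas, B, bio, 9, 34), (Atlas, B, bio, 9, 8), (Atlas, C, bio, 8, 26), (Atlas, C, bio, 8, 34), (Atlas, C, bio, 8, 8), (Atlas, C, mkt, 7, 26), (Atlas, C, mkt, 7, 34), (Atlas, C, mkt, 7, 8), (Atlas, F, x1, 4, 26), (Atlas, F, x1, 4, 34), (Atlas, F, x1, 4, 8), (Echo, D, x3, 8, 12), (Echo, D, x3, 8, 2), (Echo, D, x3, 8, 35), (Echo, D, x3, 8, 40), (Orion, A, x2, 6, 10), (Orion, A, x2, 6, 13), (Orion, A, x2, 6, 20), (Orion, B, ops, 7, 10), (Orion, B, ops, 7, 13), (Orion, B, ops, 7, 20)}
Apply σ_{grade = B}; surviving tuples: {(Atlas, B, bio, 9, 26), (Atlas, B, bio, 9, 34), (Atlas, B, bio, 9, 8), (Orion, B, ops, 7, 10), (Orion, B, ops, 7, 13), (Orion, B, ops, 7, 20)}
Apply σ_{room ≠ 34}; surviving tuples: {(Atlas, B, bio, 9, 26), (Atlas, B, bio, 9, 8), (Orion, B, ops, 7, 10), (Orion, B, ops, 7, 13), (Orion, B, ops, 7, 20)}
π[title, room]: project onto (title, room) → {(Atlas, 26), (Atlas, 8), (Orion, 10), (Orion, 13), (Orion, 20)}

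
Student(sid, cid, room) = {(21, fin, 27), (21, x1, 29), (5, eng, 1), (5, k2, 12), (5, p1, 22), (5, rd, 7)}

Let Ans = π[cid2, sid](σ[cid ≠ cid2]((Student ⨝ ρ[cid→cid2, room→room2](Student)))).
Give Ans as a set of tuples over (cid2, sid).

{(eng, 5), (fin, 21), (k2, 5), (p1, 5), (rd, 5), (x1, 21)}

ρ[cid→cid2, room→room2]: schema becomes (sid, cid2, room2); tuples unchanged.
Natural join on sid: {(21, fin, 27, fin, 27), (21, fin, 27, x1, 29), (21, x1, 29, fin, 27), (21, x1, 29, x1, 29), (5, eng, 1, eng, 1), (5, eng, 1, k2, 12), (5, eng, 1, p1, 22), (5, eng, 1, rd, 7), (5, k2, 12, eng, 1), (5, k2, 12, k2, 12), (5, k2, 12, p1, 22), (5, k2, 12, rd, 7), (5, p1, 22, eng, 1), (5, p1, 22, k2, 12), (5, p1, 22, p1, 22), (5, p1, 22, rd, 7), (5, rd, 7, eng, 1), (5, rd, 7, k2, 12), (5, rd, 7, p1, 22), (5, rd, 7, rd, 7)}
Apply σ_{cid ≠ cid2}; surviving tuples: {(21, fin, 27, x1, 29), (21, x1, 29, fin, 27), (5, eng, 1, k2, 12), (5, eng, 1, p1, 22), (5, eng, 1, rd, 7), (5, k2, 12, eng, 1), (5, k2, 12, p1, 22), (5, k2, 12, rd, 7), (5, p1, 22, eng, 1), (5, p1, 22, k2, 12), (5, p1, 22, rd, 7), (5, rd, 7, eng, 1), (5, rd, 7, k2, 12), (5, rd, 7, p1, 22)}
π_{cid2, sid} gives {(eng, 5), (fin, 21), (k2, 5), (p1, 5), (rd, 5), (x1, 21)} (8 duplicate(s) eliminated).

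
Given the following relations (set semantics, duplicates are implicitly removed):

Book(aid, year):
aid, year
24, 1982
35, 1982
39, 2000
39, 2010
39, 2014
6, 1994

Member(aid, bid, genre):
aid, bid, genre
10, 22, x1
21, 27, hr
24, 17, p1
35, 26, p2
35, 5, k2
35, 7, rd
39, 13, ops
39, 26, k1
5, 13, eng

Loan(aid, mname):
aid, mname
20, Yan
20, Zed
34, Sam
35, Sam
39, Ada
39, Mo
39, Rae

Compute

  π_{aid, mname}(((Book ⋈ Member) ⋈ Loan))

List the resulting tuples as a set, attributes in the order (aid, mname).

Natural join on aid: {(24, 1982, 17, p1), (35, 1982, 26, p2), (35, 1982, 5, k2), (35, 1982, 7, rd), (39, 2000, 13, ops), (39, 2000, 26, k1), (39, 2010, 13, ops), (39, 2010, 26, k1), (39, 2014, 13, ops), (39, 2014, 26, k1)}
Natural join on aid: {(35, 1982, 26, p2, Sam), (35, 1982, 5, k2, Sam), (35, 1982, 7, rd, Sam), (39, 2000, 13, ops, Ada), (39, 2000, 13, ops, Mo), (39, 2000, 13, ops, Rae), (39, 2000, 26, k1, Ada), (39, 2000, 26, k1, Mo), (39, 2000, 26, k1, Rae), (39, 2010, 13, ops, Ada), (39, 2010, 13, ops, Mo), (39, 2010, 13, ops, Rae), (39, 2010, 26, k1, Ada), (39, 2010, 26, k1, Mo), (39, 2010, 26, k1, Rae), (39, 2014, 13, ops, Ada), (39, 2014, 13, ops, Mo), (39, 2014, 13, ops, Rae), (39, 2014, 26, k1, Ada), (39, 2014, 26, k1, Mo), (39, 2014, 26, k1, Rae)}
π_{aid, mname} gives {(35, Sam), (39, Ada), (39, Mo), (39, Rae)} (17 duplicate(s) eliminated).

{(35, Sam), (39, Ada), (39, Mo), (39, Rae)}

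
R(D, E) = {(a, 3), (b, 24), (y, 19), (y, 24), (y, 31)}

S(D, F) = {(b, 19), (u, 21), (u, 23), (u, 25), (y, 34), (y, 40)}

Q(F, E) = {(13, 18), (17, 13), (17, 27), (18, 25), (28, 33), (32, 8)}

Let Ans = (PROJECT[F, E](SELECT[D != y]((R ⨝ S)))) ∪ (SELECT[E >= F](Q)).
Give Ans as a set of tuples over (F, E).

Natural join on D: {(b, 24, 19), (y, 19, 34), (y, 19, 40), (y, 24, 34), (y, 24, 40), (y, 31, 34), (y, 31, 40)}
Apply σ_{D != y}; surviving tuples: {(b, 24, 19)}
π[F, E]: project onto (F, E) → {(19, 24)}
Apply σ_{E >= F}; surviving tuples: {(13, 18), (17, 27), (18, 25), (28, 33)}
Union: {(19, 24)} with {(13, 18), (17, 27), (18, 25), (28, 33)} → {(13, 18), (17, 27), (18, 25), (19, 24), (28, 33)}

{(13, 18), (17, 27), (18, 25), (19, 24), (28, 33)}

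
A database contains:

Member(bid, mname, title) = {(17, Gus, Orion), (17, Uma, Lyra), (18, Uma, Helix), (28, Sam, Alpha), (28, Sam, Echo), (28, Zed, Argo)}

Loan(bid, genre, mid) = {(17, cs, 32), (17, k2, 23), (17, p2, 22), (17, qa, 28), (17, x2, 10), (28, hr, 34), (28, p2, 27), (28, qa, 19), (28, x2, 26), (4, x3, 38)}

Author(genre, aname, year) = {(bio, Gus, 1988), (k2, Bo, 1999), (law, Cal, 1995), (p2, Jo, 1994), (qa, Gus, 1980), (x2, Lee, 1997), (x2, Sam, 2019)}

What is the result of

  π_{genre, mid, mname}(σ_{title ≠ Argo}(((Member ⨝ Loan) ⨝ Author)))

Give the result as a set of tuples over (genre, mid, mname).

Natural join on bid: {(17, Gus, Orion, cs, 32), (17, Gus, Orion, k2, 23), (17, Gus, Orion, p2, 22), (17, Gus, Orion, qa, 28), (17, Gus, Orion, x2, 10), (17, Uma, Lyra, cs, 32), (17, Uma, Lyra, k2, 23), (17, Uma, Lyra, p2, 22), (17, Uma, Lyra, qa, 28), (17, Uma, Lyra, x2, 10), (28, Sam, Alpha, hr, 34), (28, Sam, Alpha, p2, 27), (28, Sam, Alpha, qa, 19), (28, Sam, Alpha, x2, 26), (28, Sam, Echo, hr, 34), (28, Sam, Echo, p2, 27), (28, Sam, Echo, qa, 19), (28, Sam, Echo, x2, 26), (28, Zed, Argo, hr, 34), (28, Zed, Argo, p2, 27), (28, Zed, Argo, qa, 19), (28, Zed, Argo, x2, 26)}
Natural join on genre: {(17, Gus, Orion, k2, 23, Bo, 1999), (17, Gus, Orion, p2, 22, Jo, 1994), (17, Gus, Orion, qa, 28, Gus, 1980), (17, Gus, Orion, x2, 10, Lee, 1997), (17, Gus, Orion, x2, 10, Sam, 2019), (17, Uma, Lyra, k2, 23, Bo, 1999), (17, Uma, Lyra, p2, 22, Jo, 1994), (17, Uma, Lyra, qa, 28, Gus, 1980), (17, Uma, Lyra, x2, 10, Lee, 1997), (17, Uma, Lyra, x2, 10, Sam, 2019), (28, Sam, Alpha, p2, 27, Jo, 1994), (28, Sam, Alpha, qa, 19, Gus, 1980), (28, Sam, Alpha, x2, 26, Lee, 1997), (28, Sam, Alpha, x2, 26, Sam, 2019), (28, Sam, Echo, p2, 27, Jo, 1994), (28, Sam, Echo, qa, 19, Gus, 1980), (28, Sam, Echo, x2, 26, Lee, 1997), (28, Sam, Echo, x2, 26, Sam, 2019), (28, Zed, Argo, p2, 27, Jo, 1994), (28, Zed, Argo, qa, 19, Gus, 1980), (28, Zed, Argo, x2, 26, Lee, 1997), (28, Zed, Argo, x2, 26, Sam, 2019)}
Apply σ_{title ≠ Argo}; surviving tuples: {(17, Gus, Orion, k2, 23, Bo, 1999), (17, Gus, Orion, p2, 22, Jo, 1994), (17, Gus, Orion, qa, 28, Gus, 1980), (17, Gus, Orion, x2, 10, Lee, 1997), (17, Gus, Orion, x2, 10, Sam, 2019), (17, Uma, Lyra, k2, 23, Bo, 1999), (17, Uma, Lyra, p2, 22, Jo, 1994), (17, Uma, Lyra, qa, 28, Gus, 1980), (17, Uma, Lyra, x2, 10, Lee, 1997), (17, Uma, Lyra, x2, 10, Sam, 2019), (28, Sam, Alpha, p2, 27, Jo, 1994), (28, Sam, Alpha, qa, 19, Gus, 1980), (28, Sam, Alpha, x2, 26, Lee, 1997), (28, Sam, Alpha, x2, 26, Sam, 2019), (28, Sam, Echo, p2, 27, Jo, 1994), (28, Sam, Echo, qa, 19, Gus, 1980), (28, Sam, Echo, x2, 26, Lee, 1997), (28, Sam, Echo, x2, 26, Sam, 2019)}
π_{genre, mid, mname} gives {(k2, 23, Gus), (k2, 23, Uma), (p2, 22, Gus), (p2, 22, Uma), (p2, 27, Sam), (qa, 19, Sam), (qa, 28, Gus), (qa, 28, Uma), (x2, 10, Gus), (x2, 10, Uma), (x2, 26, Sam)} (7 duplicate(s) eliminated).

{(k2, 23, Gus), (k2, 23, Uma), (p2, 22, Gus), (p2, 22, Uma), (p2, 27, Sam), (qa, 19, Sam), (qa, 28, Gus), (qa, 28, Uma), (x2, 10, Gus), (x2, 10, Uma), (x2, 26, Sam)}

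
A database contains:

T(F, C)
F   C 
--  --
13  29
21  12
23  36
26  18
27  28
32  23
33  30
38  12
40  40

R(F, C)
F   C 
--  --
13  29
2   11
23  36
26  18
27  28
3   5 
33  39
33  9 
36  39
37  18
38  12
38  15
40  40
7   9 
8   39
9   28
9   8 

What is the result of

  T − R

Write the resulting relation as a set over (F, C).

{(21, 12), (32, 23), (33, 30)}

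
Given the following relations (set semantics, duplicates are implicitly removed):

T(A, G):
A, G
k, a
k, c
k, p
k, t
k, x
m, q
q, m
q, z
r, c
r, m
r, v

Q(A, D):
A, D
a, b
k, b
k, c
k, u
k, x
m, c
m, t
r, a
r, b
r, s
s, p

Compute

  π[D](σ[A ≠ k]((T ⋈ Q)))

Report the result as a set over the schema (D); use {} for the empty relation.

{a, b, c, s, t}

T ⋈ Q (natural join on A): {(k, a, b), (k, a, c), (k, a, u), (k, a, x), (k, c, b), (k, c, c), (k, c, u), (k, c, x), (k, p, b), (k, p, c), (k, p, u), (k, p, x), (k, t, b), (k, t, c), (k, t, u), (k, t, x), (k, x, b), (k, x, c), (k, x, u), (k, x, x), (m, q, c), (m, q, t), (r, c, a), (r, c, b), (r, c, s), (r, m, a), (r, m, b), (r, m, s), (r, v, a), (r, v, b), (r, v, s)}
Apply σ_{A ≠ k}; surviving tuples: {(m, q, c), (m, q, t), (r, c, a), (r, c, b), (r, c, s), (r, m, a), (r, m, b), (r, m, s), (r, v, a), (r, v, b), (r, v, s)}
π[D]: project onto (D) (6 duplicate(s) eliminated) → {a, b, c, s, t}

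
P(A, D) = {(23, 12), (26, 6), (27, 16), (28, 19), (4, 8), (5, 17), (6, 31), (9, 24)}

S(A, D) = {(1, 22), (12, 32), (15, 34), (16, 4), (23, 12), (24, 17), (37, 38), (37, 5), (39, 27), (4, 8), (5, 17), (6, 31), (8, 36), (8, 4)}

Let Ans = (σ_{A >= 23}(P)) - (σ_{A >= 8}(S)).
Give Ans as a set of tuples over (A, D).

{(26, 6), (27, 16), (28, 19)}

Apply σ_{A >= 23}; surviving tuples: {(23, 12), (26, 6), (27, 16), (28, 19)}
Apply σ_{A >= 8}; surviving tuples: {(12, 32), (15, 34), (16, 4), (23, 12), (24, 17), (37, 38), (37, 5), (39, 27), (8, 36), (8, 4)}
Taking the difference: {(26, 6), (27, 16), (28, 19)}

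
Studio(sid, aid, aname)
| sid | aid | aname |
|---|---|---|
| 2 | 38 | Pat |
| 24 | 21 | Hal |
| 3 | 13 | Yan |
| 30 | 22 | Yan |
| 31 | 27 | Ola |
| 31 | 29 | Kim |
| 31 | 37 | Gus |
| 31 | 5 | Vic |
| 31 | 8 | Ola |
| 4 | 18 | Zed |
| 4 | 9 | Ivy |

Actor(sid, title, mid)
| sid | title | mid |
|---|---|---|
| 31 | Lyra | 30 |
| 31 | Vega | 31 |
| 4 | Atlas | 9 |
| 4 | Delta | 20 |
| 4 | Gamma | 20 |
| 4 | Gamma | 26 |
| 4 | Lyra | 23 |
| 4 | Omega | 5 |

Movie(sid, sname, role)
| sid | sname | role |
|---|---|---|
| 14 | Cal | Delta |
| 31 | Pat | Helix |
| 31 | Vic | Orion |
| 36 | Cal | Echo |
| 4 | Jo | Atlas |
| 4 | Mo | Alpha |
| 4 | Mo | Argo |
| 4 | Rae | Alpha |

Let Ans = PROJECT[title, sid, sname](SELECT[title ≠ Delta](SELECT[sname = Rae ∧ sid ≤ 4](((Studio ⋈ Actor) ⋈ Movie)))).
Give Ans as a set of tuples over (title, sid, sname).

{(Atlas, 4, Rae), (Gamma, 4, Rae), (Lyra, 4, Rae), (Omega, 4, Rae)}

Natural join on sid: {(31, 27, Ola, Lyra, 30), (31, 27, Ola, Vega, 31), (31, 29, Kim, Lyra, 30), (31, 29, Kim, Vega, 31), (31, 37, Gus, Lyra, 30), (31, 37, Gus, Vega, 31), (31, 5, Vic, Lyra, 30), (31, 5, Vic, Vega, 31), (31, 8, Ola, Lyra, 30), (31, 8, Ola, Vega, 31), (4, 18, Zed, Atlas, 9), (4, 18, Zed, Delta, 20), (4, 18, Zed, Gamma, 20), (4, 18, Zed, Gamma, 26), (4, 18, Zed, Lyra, 23), (4, 18, Zed, Omega, 5), (4, 9, Ivy, Atlas, 9), (4, 9, Ivy, Delta, 20), (4, 9, Ivy, Gamma, 20), (4, 9, Ivy, Gamma, 26), (4, 9, Ivy, Lyra, 23), (4, 9, Ivy, Omega, 5)}
Natural join on sid: {(31, 27, Ola, Lyra, 30, Pat, Helix), (31, 27, Ola, Lyra, 30, Vic, Orion), (31, 27, Ola, Vega, 31, Pat, Helix), (31, 27, Ola, Vega, 31, Vic, Orion), (31, 29, Kim, Lyra, 30, Pat, Helix), (31, 29, Kim, Lyra, 30, Vic, Orion), (31, 29, Kim, Vega, 31, Pat, Helix), (31, 29, Kim, Vega, 31, Vic, Orion), (31, 37, Gus, Lyra, 30, Pat, Helix), (31, 37, Gus, Lyra, 30, Vic, Orion), (31, 37, Gus, Vega, 31, Pat, Helix), (31, 37, Gus, Vega, 31, Vic, Orion), (31, 5, Vic, Lyra, 30, Pat, Helix), (31, 5, Vic, Lyra, 30, Vic, Orion), (31, 5, Vic, Vega, 31, Pat, Helix), (31, 5, Vic, Vega, 31, Vic, Orion), (31, 8, Ola, Lyra, 30, Pat, Helix), (31, 8, Ola, Lyra, 30, Vic, Orion), (31, 8, Ola, Vega, 31, Pat, Helix), (31, 8, Ola, Vega, 31, Vic, Orion), (4, 18, Zed, Atlas, 9, Jo, Atlas), (4, 18, Zed, Atlas, 9, Mo, Alpha), (4, 18, Zed, Atlas, 9, Mo, Argo), (4, 18, Zed, Atlas, 9, Rae, Alpha), (4, 18, Zed, Delta, 20, Jo, Atlas), (4, 18, Zed, Delta, 20, Mo, Alpha), (4, 18, Zed, Delta, 20, Mo, Argo), (4, 18, Zed, Delta, 20, Rae, Alpha), (4, 18, Zed, Gamma, 20, Jo, Atlas), (4, 18, Zed, Gamma, 20, Mo, Alpha), (4, 18, Zed, Gamma, 20, Mo, Argo), (4, 18, Zed, Gamma, 20, Rae, Alpha), (4, 18, Zed, Gamma, 26, Jo, Atlas), (4, 18, Zed, Gamma, 26, Mo, Alpha), (4, 18, Zed, Gamma, 26, Mo, Argo), (4, 18, Zed, Gamma, 26, Rae, Alpha), (4, 18, Zed, Lyra, 23, Jo, Atlas), (4, 18, Zed, Lyra, 23, Mo, Alpha), (4, 18, Zed, Lyra, 23, Mo, Argo), (4, 18, Zed, Lyra, 23, Rae, Alpha), (4, 18, Zed, Omega, 5, Jo, Atlas), (4, 18, Zed, Omega, 5, Mo, Alpha), (4, 18, Zed, Omega, 5, Mo, Argo), (4, 18, Zed, Omega, 5, Rae, Alpha), (4, 9, Ivy, Atlas, 9, Jo, Atlas), (4, 9, Ivy, Atlas, 9, Mo, Alpha), (4, 9, Ivy, Atlas, 9, Mo, Argo), (4, 9, Ivy, Atlas, 9, Rae, Alpha), (4, 9, Ivy, Delta, 20, Jo, Atlas), (4, 9, Ivy, Delta, 20, Mo, Alpha), (4, 9, Ivy, Delta, 20, Mo, Argo), (4, 9, Ivy, Delta, 20, Rae, Alpha), (4, 9, Ivy, Gamma, 20, Jo, Atlas), (4, 9, Ivy, Gamma, 20, Mo, Alpha), (4, 9, Ivy, Gamma, 20, Mo, Argo), (4, 9, Ivy, Gamma, 20, Rae, Alpha), (4, 9, Ivy, Gamma, 26, Jo, Atlas), (4, 9, Ivy, Gamma, 26, Mo, Alpha), (4, 9, Ivy, Gamma, 26, Mo, Argo), (4, 9, Ivy, Gamma, 26, Rae, Alpha), (4, 9, Ivy, Lyra, 23, Jo, Atlas), (4, 9, Ivy, Lyra, 23, Mo, Alpha), (4, 9, Ivy, Lyra, 23, Mo, Argo), (4, 9, Ivy, Lyra, 23, Rae, Alpha), (4, 9, Ivy, Omega, 5, Jo, Atlas), (4, 9, Ivy, Omega, 5, Mo, Alpha), (4, 9, Ivy, Omega, 5, Mo, Argo), (4, 9, Ivy, Omega, 5, Rae, Alpha)}
σ[sname = Rae ∧ sid ≤ 4]: keep tuples satisfying sname = Rae ∧ sid ≤ 4 → {(4, 18, Zed, Atlas, 9, Rae, Alpha), (4, 18, Zed, Delta, 20, Rae, Alpha), (4, 18, Zed, Gamma, 20, Rae, Alpha), (4, 18, Zed, Gamma, 26, Rae, Alpha), (4, 18, Zed, Lyra, 23, Rae, Alpha), (4, 18, Zed, Omega, 5, Rae, Alpha), (4, 9, Ivy, Atlas, 9, Rae, Alpha), (4, 9, Ivy, Delta, 20, Rae, Alpha), (4, 9, Ivy, Gamma, 20, Rae, Alpha), (4, 9, Ivy, Gamma, 26, Rae, Alpha), (4, 9, Ivy, Lyra, 23, Rae, Alpha), (4, 9, Ivy, Omega, 5, Rae, Alpha)}
σ[title ≠ Delta]: keep tuples satisfying title ≠ Delta → {(4, 18, Zed, Atlas, 9, Rae, Alpha), (4, 18, Zed, Gamma, 20, Rae, Alpha), (4, 18, Zed, Gamma, 26, Rae, Alpha), (4, 18, Zed, Lyra, 23, Rae, Alpha), (4, 18, Zed, Omega, 5, Rae, Alpha), (4, 9, Ivy, Atlas, 9, Rae, Alpha), (4, 9, Ivy, Gamma, 20, Rae, Alpha), (4, 9, Ivy, Gamma, 26, Rae, Alpha), (4, 9, Ivy, Lyra, 23, Rae, Alpha), (4, 9, Ivy, Omega, 5, Rae, Alpha)}
π_{title, sid, sname} gives {(Atlas, 4, Rae), (Gamma, 4, Rae), (Lyra, 4, Rae), (Omega, 4, Rae)} (6 duplicate(s) eliminated).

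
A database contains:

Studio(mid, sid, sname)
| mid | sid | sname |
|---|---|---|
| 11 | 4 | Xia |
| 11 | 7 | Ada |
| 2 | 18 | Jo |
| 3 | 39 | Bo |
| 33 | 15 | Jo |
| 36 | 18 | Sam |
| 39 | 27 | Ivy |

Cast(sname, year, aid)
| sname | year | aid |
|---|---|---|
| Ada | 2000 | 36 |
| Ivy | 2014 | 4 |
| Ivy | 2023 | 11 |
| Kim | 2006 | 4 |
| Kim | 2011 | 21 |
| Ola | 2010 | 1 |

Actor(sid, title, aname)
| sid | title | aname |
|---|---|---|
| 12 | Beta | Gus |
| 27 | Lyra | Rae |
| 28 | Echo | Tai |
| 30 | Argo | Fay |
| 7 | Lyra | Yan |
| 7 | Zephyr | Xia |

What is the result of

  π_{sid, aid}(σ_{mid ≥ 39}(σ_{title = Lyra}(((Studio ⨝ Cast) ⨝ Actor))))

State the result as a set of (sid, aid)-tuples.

{(27, 11), (27, 4)}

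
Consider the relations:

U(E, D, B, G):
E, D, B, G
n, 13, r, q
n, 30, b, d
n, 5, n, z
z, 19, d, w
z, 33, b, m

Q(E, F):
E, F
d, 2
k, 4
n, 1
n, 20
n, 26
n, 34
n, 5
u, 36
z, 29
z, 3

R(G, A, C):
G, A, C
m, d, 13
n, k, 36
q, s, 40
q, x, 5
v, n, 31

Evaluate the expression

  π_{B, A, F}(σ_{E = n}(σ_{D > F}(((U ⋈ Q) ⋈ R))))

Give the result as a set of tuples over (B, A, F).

U ⋈ Q (natural join on E): {(n, 13, r, q, 1), (n, 13, r, q, 20), (n, 13, r, q, 26), (n, 13, r, q, 34), (n, 13, r, q, 5), (n, 30, b, d, 1), (n, 30, b, d, 20), (n, 30, b, d, 26), (n, 30, b, d, 34), (n, 30, b, d, 5), (n, 5, n, z, 1), (n, 5, n, z, 20), (n, 5, n, z, 26), (n, 5, n, z, 34), (n, 5, n, z, 5), (z, 19, d, w, 29), (z, 19, d, w, 3), (z, 33, b, m, 29), (z, 33, b, m, 3)}
(U ⋈ Q) ⋈ R (natural join on G): {(n, 13, r, q, 1, s, 40), (n, 13, r, q, 1, x, 5), (n, 13, r, q, 20, s, 40), (n, 13, r, q, 20, x, 5), (n, 13, r, q, 26, s, 40), (n, 13, r, q, 26, x, 5), (n, 13, r, q, 34, s, 40), (n, 13, r, q, 34, x, 5), (n, 13, r, q, 5, s, 40), (n, 13, r, q, 5, x, 5), (z, 33, b, m, 29, d, 13), (z, 33, b, m, 3, d, 13)}
Selection D > F: {(n, 13, r, q, 1, s, 40), (n, 13, r, q, 1, x, 5), (n, 13, r, q, 5, s, 40), (n, 13, r, q, 5, x, 5), (z, 33, b, m, 29, d, 13), (z, 33, b, m, 3, d, 13)}
Selection E = n: {(n, 13, r, q, 1, s, 40), (n, 13, r, q, 1, x, 5), (n, 13, r, q, 5, s, 40), (n, 13, r, q, 5, x, 5)}
π_{B, A, F} gives {(r, s, 1), (r, s, 5), (r, x, 1), (r, x, 5)}.

{(r, s, 1), (r, s, 5), (r, x, 1), (r, x, 5)}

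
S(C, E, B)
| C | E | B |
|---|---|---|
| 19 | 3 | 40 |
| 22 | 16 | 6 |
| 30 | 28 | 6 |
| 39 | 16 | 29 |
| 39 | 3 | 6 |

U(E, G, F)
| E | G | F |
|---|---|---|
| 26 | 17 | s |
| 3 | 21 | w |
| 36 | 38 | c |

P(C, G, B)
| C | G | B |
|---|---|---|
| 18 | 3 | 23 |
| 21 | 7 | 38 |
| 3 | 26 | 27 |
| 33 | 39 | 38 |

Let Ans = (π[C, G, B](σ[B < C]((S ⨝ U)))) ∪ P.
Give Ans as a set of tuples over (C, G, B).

{(18, 3, 23), (21, 7, 38), (3, 26, 27), (33, 39, 38), (39, 21, 6)}

Joining S and U on E yields {(19, 3, 40, 21, w), (39, 3, 6, 21, w)}.
Selection B < C: {(39, 3, 6, 21, w)}
Projecting to C, G, B: {(39, 21, 6)}
Set union of the two operands is {(18, 3, 23), (21, 7, 38), (3, 26, 27), (33, 39, 38), (39, 21, 6)}.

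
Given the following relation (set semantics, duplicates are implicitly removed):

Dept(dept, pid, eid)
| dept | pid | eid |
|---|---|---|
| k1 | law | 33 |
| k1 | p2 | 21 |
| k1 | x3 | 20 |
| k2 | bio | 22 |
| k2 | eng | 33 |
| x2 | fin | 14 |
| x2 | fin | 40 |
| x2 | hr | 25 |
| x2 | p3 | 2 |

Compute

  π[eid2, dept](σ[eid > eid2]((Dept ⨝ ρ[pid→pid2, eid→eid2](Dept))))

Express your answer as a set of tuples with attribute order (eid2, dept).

ρ[pid→pid2, eid→eid2]: schema becomes (dept, pid2, eid2); tuples unchanged.
Natural join on dept: {(k1, law, 33, law, 33), (k1, law, 33, p2, 21), (k1, law, 33, x3, 20), (k1, p2, 21, law, 33), (k1, p2, 21, p2, 21), (k1, p2, 21, x3, 20), (k1, x3, 20, law, 33), (k1, x3, 20, p2, 21), (k1, x3, 20, x3, 20), (k2, bio, 22, bio, 22), (k2, bio, 22, eng, 33), (k2, eng, 33, bio, 22), (k2, eng, 33, eng, 33), (x2, fin, 14, fin, 14), (x2, fin, 14, fin, 40), (x2, fin, 14, hr, 25), (x2, fin, 14, p3, 2), (x2, fin, 40, fin, 14), (x2, fin, 40, fin, 40), (x2, fin, 40, hr, 25), (x2, fin, 40, p3, 2), (x2, hr, 25, fin, 14), (x2, hr, 25, fin, 40), (x2, hr, 25, hr, 25), (x2, hr, 25, p3, 2), (x2, p3, 2, fin, 14), (x2, p3, 2, fin, 40), (x2, p3, 2, hr, 25), (x2, p3, 2, p3, 2)}
Filtering on eid > eid2 leaves {(k1, law, 33, p2, 21), (k1, law, 33, x3, 20), (k1, p2, 21, x3, 20), (k2, eng, 33, bio, 22), (x2, fin, 14, p3, 2), (x2, fin, 40, fin, 14), (x2, fin, 40, hr, 25), (x2, fin, 40, p3, 2), (x2, hr, 25, fin, 14), (x2, hr, 25, p3, 2)}.
π_{eid2, dept} gives {(14, x2), (2, x2), (20, k1), (21, k1), (22, k2), (25, x2)} (4 duplicate(s) eliminated).

{(14, x2), (2, x2), (20, k1), (21, k1), (22, k2), (25, x2)}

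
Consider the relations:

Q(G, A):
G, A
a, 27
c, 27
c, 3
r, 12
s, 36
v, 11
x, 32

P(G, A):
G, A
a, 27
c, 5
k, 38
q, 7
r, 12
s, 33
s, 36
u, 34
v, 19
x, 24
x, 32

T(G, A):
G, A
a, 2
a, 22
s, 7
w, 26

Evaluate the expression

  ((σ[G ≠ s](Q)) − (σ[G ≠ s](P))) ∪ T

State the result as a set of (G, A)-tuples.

{(a, 2), (a, 22), (c, 27), (c, 3), (s, 7), (v, 11), (w, 26)}

Selection G ≠ s: {(a, 27), (c, 27), (c, 3), (r, 12), (v, 11), (x, 32)}
Selection G ≠ s: {(a, 27), (c, 5), (k, 38), (q, 7), (r, 12), (u, 34), (v, 19), (x, 24), (x, 32)}
Taking the difference: {(c, 27), (c, 3), (v, 11)}
Taking the union: {(a, 2), (a, 22), (c, 27), (c, 3), (s, 7), (v, 11), (w, 26)}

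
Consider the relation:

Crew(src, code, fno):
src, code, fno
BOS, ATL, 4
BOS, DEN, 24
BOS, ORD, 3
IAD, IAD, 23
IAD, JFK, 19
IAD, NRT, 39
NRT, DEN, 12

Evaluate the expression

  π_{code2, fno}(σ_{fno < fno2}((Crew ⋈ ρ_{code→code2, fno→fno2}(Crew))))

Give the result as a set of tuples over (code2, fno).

ρ[code→code2, fno→fno2]: schema becomes (src, code2, fno2); tuples unchanged.
Joining Crew and ρ_{code→code2, fno→fno2}(Crew) on src yields {(BOS, ATL, 4, ATL, 4), (BOS, ATL, 4, DEN, 24), (BOS, ATL, 4, ORD, 3), (BOS, DEN, 24, ATL, 4), (BOS, DEN, 24, DEN, 24), (BOS, DEN, 24, ORD, 3), (BOS, ORD, 3, ATL, 4), (BOS, ORD, 3, DEN, 24), (BOS, ORD, 3, ORD, 3), (IAD, IAD, 23, IAD, 23), (IAD, IAD, 23, JFK, 19), (IAD, IAD, 23, NRT, 39), (IAD, JFK, 19, IAD, 23), (IAD, JFK, 19, JFK, 19), (IAD, JFK, 19, NRT, 39), (IAD, NRT, 39, IAD, 23), (IAD, NRT, 39, JFK, 19), (IAD, NRT, 39, NRT, 39), (NRT, DEN, 12, DEN, 12)}.
σ[fno < fno2]: keep tuples satisfying fno < fno2 → {(BOS, ATL, 4, DEN, 24), (BOS, ORD, 3, ATL, 4), (BOS, ORD, 3, DEN, 24), (IAD, IAD, 23, NRT, 39), (IAD, JFK, 19, IAD, 23), (IAD, JFK, 19, NRT, 39)}
Keep only column(s) code2, fno: {(ATL, 3), (DEN, 3), (DEN, 4), (IAD, 19), (NRT, 19), (NRT, 23)}

{(ATL, 3), (DEN, 3), (DEN, 4), (IAD, 19), (NRT, 19), (NRT, 23)}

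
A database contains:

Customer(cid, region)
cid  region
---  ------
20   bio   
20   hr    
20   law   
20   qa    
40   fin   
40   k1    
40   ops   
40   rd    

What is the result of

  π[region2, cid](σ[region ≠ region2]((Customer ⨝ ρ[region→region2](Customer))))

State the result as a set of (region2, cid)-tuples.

{(bio, 20), (fin, 40), (hr, 20), (k1, 40), (law, 20), (ops, 40), (qa, 20), (rd, 40)}

ρ[region→region2]: schema becomes (cid, region2); tuples unchanged.
Natural join on cid: {(20, bio, bio), (20, bio, hr), (20, bio, law), (20, bio, qa), (20, hr, bio), (20, hr, hr), (20, hr, law), (20, hr, qa), (20, law, bio), (20, law, hr), (20, law, law), (20, law, qa), (20, qa, bio), (20, qa, hr), (20, qa, law), (20, qa, qa), (40, fin, fin), (40, fin, k1), (40, fin, ops), (40, fin, rd), (40, k1, fin), (40, k1, k1), (40, k1, ops), (40, k1, rd), (40, ops, fin), (40, ops, k1), (40, ops, ops), (40, ops, rd), (40, rd, fin), (40, rd, k1), (40, rd, ops), (40, rd, rd)}
Selection region ≠ region2: {(20, bio, hr), (20, bio, law), (20, bio, qa), (20, hr, bio), (20, hr, law), (20, hr, qa), (20, law, bio), (20, law, hr), (20, law, qa), (20, qa, bio), (20, qa, hr), (20, qa, law), (40, fin, k1), (40, fin, ops), (40, fin, rd), (40, k1, fin), (40, k1, ops), (40, k1, rd), (40, ops, fin), (40, ops, k1), (40, ops, rd), (40, rd, fin), (40, rd, k1), (40, rd, ops)}
Keep only column(s) region2, cid (16 duplicate(s) eliminated): {(bio, 20), (fin, 40), (hr, 20), (k1, 40), (law, 20), (ops, 40), (qa, 20), (rd, 40)}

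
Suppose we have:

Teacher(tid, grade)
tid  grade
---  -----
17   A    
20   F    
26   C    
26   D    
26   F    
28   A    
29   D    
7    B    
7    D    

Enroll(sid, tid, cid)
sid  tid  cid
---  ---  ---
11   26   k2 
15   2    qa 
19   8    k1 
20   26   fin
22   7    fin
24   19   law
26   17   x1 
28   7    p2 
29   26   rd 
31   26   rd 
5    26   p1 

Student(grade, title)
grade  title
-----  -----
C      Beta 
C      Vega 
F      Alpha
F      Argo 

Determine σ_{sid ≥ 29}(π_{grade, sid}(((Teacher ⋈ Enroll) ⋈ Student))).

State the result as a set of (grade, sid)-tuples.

Natural join on tid: {(17, A, 26, x1), (26, C, 11, k2), (26, C, 20, fin), (26, C, 29, rd), (26, C, 31, rd), (26, C, 5, p1), (26, D, 11, k2), (26, D, 20, fin), (26, D, 29, rd), (26, D, 31, rd), (26, D, 5, p1), (26, F, 11, k2), (26, F, 20, fin), (26, F, 29, rd), (26, F, 31, rd), (26, F, 5, p1), (7, B, 22, fin), (7, B, 28, p2), (7, D, 22, fin), (7, D, 28, p2)}
Natural join on grade: {(26, C, 11, k2, Beta), (26, C, 11, k2, Vega), (26, C, 20, fin, Beta), (26, C, 20, fin, Vega), (26, C, 29, rd, Beta), (26, C, 29, rd, Vega), (26, C, 31, rd, Beta), (26, C, 31, rd, Vega), (26, C, 5, p1, Beta), (26, C, 5, p1, Vega), (26, F, 11, k2, Alpha), (26, F, 11, k2, Argo), (26, F, 20, fin, Alpha), (26, F, 20, fin, Argo), (26, F, 29, rd, Alpha), (26, F, 29, rd, Argo), (26, F, 31, rd, Alpha), (26, F, 31, rd, Argo), (26, F, 5, p1, Alpha), (26, F, 5, p1, Argo)}
Projecting to grade, sid (10 duplicate(s) eliminated): {(C, 11), (C, 20), (C, 29), (C, 31), (C, 5), (F, 11), (F, 20), (F, 29), (F, 31), (F, 5)}
Apply σ_{sid ≥ 29}; surviving tuples: {(C, 29), (C, 31), (F, 29), (F, 31)}

{(C, 29), (C, 31), (F, 29), (F, 31)}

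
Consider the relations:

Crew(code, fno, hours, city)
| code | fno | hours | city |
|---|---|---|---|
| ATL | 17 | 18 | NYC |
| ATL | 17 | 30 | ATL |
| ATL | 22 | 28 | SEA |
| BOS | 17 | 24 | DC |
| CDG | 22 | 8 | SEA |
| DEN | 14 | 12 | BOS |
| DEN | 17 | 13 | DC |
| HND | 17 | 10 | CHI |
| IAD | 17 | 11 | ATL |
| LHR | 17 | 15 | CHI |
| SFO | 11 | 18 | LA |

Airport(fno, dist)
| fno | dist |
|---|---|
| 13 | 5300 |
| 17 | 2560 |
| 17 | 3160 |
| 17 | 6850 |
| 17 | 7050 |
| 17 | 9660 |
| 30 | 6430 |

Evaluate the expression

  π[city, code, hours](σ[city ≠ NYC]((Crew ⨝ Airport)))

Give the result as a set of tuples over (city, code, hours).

{(ATL, ATL, 30), (ATL, IAD, 11), (CHI, HND, 10), (CHI, LHR, 15), (DC, BOS, 24), (DC, DEN, 13)}

Crew ⋈ Airport (natural join on fno): {(ATL, 17, 18, NYC, 2560), (ATL, 17, 18, NYC, 3160), (ATL, 17, 18, NYC, 6850), (ATL, 17, 18, NYC, 7050), (ATL, 17, 18, NYC, 9660), (ATL, 17, 30, ATL, 2560), (ATL, 17, 30, ATL, 3160), (ATL, 17, 30, ATL, 6850), (ATL, 17, 30, ATL, 7050), (ATL, 17, 30, ATL, 9660), (BOS, 17, 24, DC, 2560), (BOS, 17, 24, DC, 3160), (BOS, 17, 24, DC, 6850), (BOS, 17, 24, DC, 7050), (BOS, 17, 24, DC, 9660), (DEN, 17, 13, DC, 2560), (DEN, 17, 13, DC, 3160), (DEN, 17, 13, DC, 6850), (DEN, 17, 13, DC, 7050), (DEN, 17, 13, DC, 9660), (HND, 17, 10, CHI, 2560), (HND, 17, 10, CHI, 3160), (HND, 17, 10, CHI, 6850), (HND, 17, 10, CHI, 7050), (HND, 17, 10, CHI, 9660), (IAD, 17, 11, ATL, 2560), (IAD, 17, 11, ATL, 3160), (IAD, 17, 11, ATL, 6850), (IAD, 17, 11, ATL, 7050), (IAD, 17, 11, ATL, 9660), (LHR, 17, 15, CHI, 2560), (LHR, 17, 15, CHI, 3160), (LHR, 17, 15, CHI, 6850), (LHR, 17, 15, CHI, 7050), (LHR, 17, 15, CHI, 9660)}
Selection city ≠ NYC: {(ATL, 17, 30, ATL, 2560), (ATL, 17, 30, ATL, 3160), (ATL, 17, 30, ATL, 6850), (ATL, 17, 30, ATL, 7050), (ATL, 17, 30, ATL, 9660), (BOS, 17, 24, DC, 2560), (BOS, 17, 24, DC, 3160), (BOS, 17, 24, DC, 6850), (BOS, 17, 24, DC, 7050), (BOS, 17, 24, DC, 9660), (DEN, 17, 13, DC, 2560), (DEN, 17, 13, DC, 3160), (DEN, 17, 13, DC, 6850), (DEN, 17, 13, DC, 7050), (DEN, 17, 13, DC, 9660), (HND, 17, 10, CHI, 2560), (HND, 17, 10, CHI, 3160), (HND, 17, 10, CHI, 6850), (HND, 17, 10, CHI, 7050), (HND, 17, 10, CHI, 9660), (IAD, 17, 11, ATL, 2560), (IAD, 17, 11, ATL, 3160), (IAD, 17, 11, ATL, 6850), (IAD, 17, 11, ATL, 7050), (IAD, 17, 11, ATL, 9660), (LHR, 17, 15, CHI, 2560), (LHR, 17, 15, CHI, 3160), (LHR, 17, 15, CHI, 6850), (LHR, 17, 15, CHI, 7050), (LHR, 17, 15, CHI, 9660)}
π[city, code, hours]: project onto (city, code, hours) (24 duplicate(s) eliminated) → {(ATL, ATL, 30), (ATL, IAD, 11), (CHI, HND, 10), (CHI, LHR, 15), (DC, BOS, 24), (DC, DEN, 13)}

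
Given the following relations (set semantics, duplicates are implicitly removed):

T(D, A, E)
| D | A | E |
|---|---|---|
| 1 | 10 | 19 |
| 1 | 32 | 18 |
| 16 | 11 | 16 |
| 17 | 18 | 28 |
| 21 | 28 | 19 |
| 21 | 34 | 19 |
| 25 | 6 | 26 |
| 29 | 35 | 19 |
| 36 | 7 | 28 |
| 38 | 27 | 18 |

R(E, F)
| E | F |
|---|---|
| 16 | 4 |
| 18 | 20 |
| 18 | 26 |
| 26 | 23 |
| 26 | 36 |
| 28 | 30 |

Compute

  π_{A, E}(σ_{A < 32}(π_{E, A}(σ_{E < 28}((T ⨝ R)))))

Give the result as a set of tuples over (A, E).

Joining T and R on E yields {(1, 32, 18, 20), (1, 32, 18, 26), (16, 11, 16, 4), (17, 18, 28, 30), (25, 6, 26, 23), (25, 6, 26, 36), (36, 7, 28, 30), (38, 27, 18, 20), (38, 27, 18, 26)}.
Filtering on E < 28 leaves {(1, 32, 18, 20), (1, 32, 18, 26), (16, 11, 16, 4), (25, 6, 26, 23), (25, 6, 26, 36), (38, 27, 18, 20), (38, 27, 18, 26)}.
Keep only column(s) E, A (3 duplicate(s) eliminated): {(16, 11), (18, 27), (18, 32), (26, 6)}
Filtering on A < 32 leaves {(16, 11), (18, 27), (26, 6)}.
Keep only column(s) A, E: {(11, 16), (27, 18), (6, 26)}

{(11, 16), (27, 18), (6, 26)}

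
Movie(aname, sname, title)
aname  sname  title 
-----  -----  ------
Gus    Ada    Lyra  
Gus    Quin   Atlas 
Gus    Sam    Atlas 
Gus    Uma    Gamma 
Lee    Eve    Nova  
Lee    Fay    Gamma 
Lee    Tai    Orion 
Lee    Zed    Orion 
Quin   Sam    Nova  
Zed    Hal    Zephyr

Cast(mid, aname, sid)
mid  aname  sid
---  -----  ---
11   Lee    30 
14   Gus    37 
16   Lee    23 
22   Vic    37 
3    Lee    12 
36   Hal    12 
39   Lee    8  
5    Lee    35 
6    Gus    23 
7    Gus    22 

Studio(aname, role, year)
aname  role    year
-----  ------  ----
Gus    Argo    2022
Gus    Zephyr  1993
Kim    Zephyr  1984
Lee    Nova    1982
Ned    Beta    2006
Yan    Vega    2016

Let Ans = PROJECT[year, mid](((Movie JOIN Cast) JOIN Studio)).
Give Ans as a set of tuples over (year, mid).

{(1982, 11), (1982, 16), (1982, 3), (1982, 39), (1982, 5), (1993, 14), (1993, 6), (1993, 7), (2022, 14), (2022, 6), (2022, 7)}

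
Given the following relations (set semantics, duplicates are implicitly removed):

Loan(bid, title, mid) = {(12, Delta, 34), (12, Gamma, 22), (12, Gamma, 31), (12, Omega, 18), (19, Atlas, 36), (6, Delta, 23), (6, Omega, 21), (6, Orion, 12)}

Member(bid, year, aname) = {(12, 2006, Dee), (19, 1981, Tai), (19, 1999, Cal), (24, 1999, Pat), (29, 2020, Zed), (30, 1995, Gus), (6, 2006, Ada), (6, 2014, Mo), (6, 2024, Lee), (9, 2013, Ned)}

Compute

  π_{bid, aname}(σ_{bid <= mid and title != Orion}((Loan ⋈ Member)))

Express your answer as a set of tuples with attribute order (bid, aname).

{(12, Dee), (19, Cal), (19, Tai), (6, Ada), (6, Lee), (6, Mo)}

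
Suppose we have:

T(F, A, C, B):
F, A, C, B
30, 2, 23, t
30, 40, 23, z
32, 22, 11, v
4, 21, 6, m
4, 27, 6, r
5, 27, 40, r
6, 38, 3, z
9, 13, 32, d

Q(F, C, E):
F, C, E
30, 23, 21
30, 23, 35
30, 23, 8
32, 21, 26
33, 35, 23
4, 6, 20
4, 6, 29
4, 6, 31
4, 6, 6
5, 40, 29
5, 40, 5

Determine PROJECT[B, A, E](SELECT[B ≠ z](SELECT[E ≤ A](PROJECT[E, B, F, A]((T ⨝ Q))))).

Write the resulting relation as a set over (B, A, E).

Joining T and Q on F, C yields {(30, 2, 23, t, 21), (30, 2, 23, t, 35), (30, 2, 23, t, 8), (30, 40, 23, z, 21), (30, 40, 23, z, 35), (30, 40, 23, z, 8), (4, 21, 6, m, 20), (4, 21, 6, m, 29), (4, 21, 6, m, 31), (4, 21, 6, m, 6), (4, 27, 6, r, 20), (4, 27, 6, r, 29), (4, 27, 6, r, 31), (4, 27, 6, r, 6), (5, 27, 40, r, 29), (5, 27, 40, r, 5)}.
Keep only column(s) E, B, F, A: {(20, m, 4, 21), (20, r, 4, 27), (21, t, 30, 2), (21, z, 30, 40), (29, m, 4, 21), (29, r, 4, 27), (29, r, 5, 27), (31, m, 4, 21), (31, r, 4, 27), (35, t, 30, 2), (35, z, 30, 40), (5, r, 5, 27), (6, m, 4, 21), (6, r, 4, 27), (8, t, 30, 2), (8, z, 30, 40)}
Apply σ_{E ≤ A}; surviving tuples: {(20, m, 4, 21), (20, r, 4, 27), (21, z, 30, 40), (35, z, 30, 40), (5, r, 5, 27), (6, m, 4, 21), (6, r, 4, 27), (8, z, 30, 40)}
Apply σ_{B ≠ z}; surviving tuples: {(20, m, 4, 21), (20, r, 4, 27), (5, r, 5, 27), (6, m, 4, 21), (6, r, 4, 27)}
Keep only column(s) B, A, E: {(m, 21, 20), (m, 21, 6), (r, 27, 20), (r, 27, 5), (r, 27, 6)}

{(m, 21, 20), (m, 21, 6), (r, 27, 20), (r, 27, 5), (r, 27, 6)}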